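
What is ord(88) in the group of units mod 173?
86

173 is prime, so ord(88) divides φ(173) = 172.
Divisors of 172: 1, 2, 4, 43, 86, 172.
Repeated squaring: 88^1 ≡ 88, 88^2 ≡ 132, 88^4 ≡ 124, 88^8 ≡ 152, 88^16 ≡ 95, 88^32 ≡ 29, 88^64 ≡ 149, 88^128 ≡ 57 (mod 173).
Test 88^d mod 173 for each divisor d in increasing order:
88^1 ≡ 88
88^2 ≡ 132
88^4 ≡ 124
88^43 = 88^32·88^8·88^2·88^1 ≡ 172
88^86 = 88^64·88^16·88^4·88^2 ≡ 1  ← first divisor giving 1
The order is 86.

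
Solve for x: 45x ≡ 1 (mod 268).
137

gcd(45, 268) = 1, so the inverse exists.
Extended Euclidean algorithm on (268, 45):
268 = 5 × 45 + 43  ⟹  43 = (1)·268 + (-5)·45
45 = 1 × 43 + 2  ⟹  2 = (-1)·268 + (6)·45
43 = 21 × 2 + 1  ⟹  1 = (22)·268 + (-131)·45
So (-131)·45 ≡ 1 (mod 268), i.e. 45^(-1) ≡ -131 ≡ 137 (mod 268).
Check: 45 × 137 = 6165 ≡ 1 (mod 268)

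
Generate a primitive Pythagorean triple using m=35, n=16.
(969, 1120, 1481)

Euclid's formula: a = m² - n², b = 2mn, c = m² + n²
m = 35, n = 16
a = 35² - 16² = 1225 - 256 = 969
b = 2 × 35 × 16 = 1120
c = 35² + 16² = 1225 + 256 = 1481
Verification: 969² + 1120² = 938961 + 1254400 = 2193361 = 1481² ✓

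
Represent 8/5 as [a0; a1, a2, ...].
[1; 1, 1, 2]

Euclidean algorithm steps:
8 = 1 × 5 + 3
5 = 1 × 3 + 2
3 = 1 × 2 + 1
2 = 2 × 1 + 0
Continued fraction: [1; 1, 1, 2]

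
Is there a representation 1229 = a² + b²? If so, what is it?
2² + 35² (a=2, b=35)

Factorization: 1229 = 1229
By Fermat: n is sum of two squares iff every prime p ≡ 3 (mod 4) appears to even power.
All primes ≡ 3 (mod 4) appear to even power.
Search a = 0, 1, 2, … for 1229 - a² a perfect square: first hit at a = 2: 1229 - 4 = 1225 = 35².
1229 = 2² + 35² = 4 + 1225 ✓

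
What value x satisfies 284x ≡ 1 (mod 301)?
177

gcd(284, 301) = 1, so the inverse exists.
Extended Euclidean algorithm on (301, 284):
301 = 1 × 284 + 17  ⟹  17 = (1)·301 + (-1)·284
284 = 16 × 17 + 12  ⟹  12 = (-16)·301 + (17)·284
17 = 1 × 12 + 5  ⟹  5 = (17)·301 + (-18)·284
12 = 2 × 5 + 2  ⟹  2 = (-50)·301 + (53)·284
5 = 2 × 2 + 1  ⟹  1 = (117)·301 + (-124)·284
So (-124)·284 ≡ 1 (mod 301), i.e. 284^(-1) ≡ -124 ≡ 177 (mod 301).
Check: 284 × 177 = 50268 ≡ 1 (mod 301)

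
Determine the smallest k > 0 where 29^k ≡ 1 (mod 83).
41

83 is prime, so ord(29) divides φ(83) = 82.
Divisors of 82: 1, 2, 41, 82.
Repeated squaring: 29^1 ≡ 29, 29^2 ≡ 11, 29^4 ≡ 38, 29^8 ≡ 33, 29^16 ≡ 10, 29^32 ≡ 17, 29^64 ≡ 40 (mod 83).
Test 29^d mod 83 for each divisor d in increasing order:
29^1 ≡ 29
29^2 ≡ 11
29^41 = 29^32·29^8·29^1 ≡ 1  ← first divisor giving 1
The order is 41.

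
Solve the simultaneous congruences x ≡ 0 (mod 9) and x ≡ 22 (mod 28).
162

Using Chinese Remainder Theorem:
M = 9 × 28 = 252
M1 = 28, M2 = 9
y1 = 28^(-1) mod 9 = 1
y2 = 9^(-1) mod 28 = 25
x = (0×28×1 + 22×9×25) mod 252 = 162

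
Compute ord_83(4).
41

83 is prime, so ord(4) divides φ(83) = 82.
Divisors of 82: 1, 2, 41, 82.
Repeated squaring: 4^1 ≡ 4, 4^2 ≡ 16, 4^4 ≡ 7, 4^8 ≡ 49, 4^16 ≡ 77, 4^32 ≡ 36, 4^64 ≡ 51 (mod 83).
Test 4^d mod 83 for each divisor d in increasing order:
4^1 ≡ 4
4^2 ≡ 16
4^41 = 4^32·4^8·4^1 ≡ 1  ← first divisor giving 1
The order is 41.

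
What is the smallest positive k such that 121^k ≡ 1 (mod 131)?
65

131 is prime, so ord(121) divides φ(131) = 130.
Divisors of 130: 1, 2, 5, 10, 13, 26, 65, 130.
Repeated squaring: 121^1 ≡ 121, 121^2 ≡ 100, 121^4 ≡ 44, 121^8 ≡ 102, 121^16 ≡ 55, 121^32 ≡ 12, 121^64 ≡ 13, 121^128 ≡ 38 (mod 131).
Test 121^d mod 131 for each divisor d in increasing order:
121^1 ≡ 121
121^2 ≡ 100
121^5 = 121^4·121^1 ≡ 84
121^10 = 121^8·121^2 ≡ 113
121^13 = 121^8·121^4·121^1 ≡ 53
121^26 = 121^16·121^8·121^2 ≡ 58
121^65 = 121^64·121^1 ≡ 1  ← first divisor giving 1
The order is 65.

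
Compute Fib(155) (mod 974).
847

Matrix identity: Q^n = [[F_(n+1), F_n], [F_n, F_(n-1)]] with Q = [[1,1],[1,0]].
n = 155 = 10011011₂. Square-and-multiply, entries mod 974:
Q^1 = [[1,1],[1,0]]
Q^2 = (Q^1)² = [[2,1],[1,1]]
Q^4 = (Q^2)² = [[5,3],[3,2]]
Q^9 = (Q^4)²·Q = [[55,34],[34,21]]
Q^19 = (Q^9)²·Q = [[921,285],[285,636]]
Q^38 = (Q^19)² = [[270,575],[575,669]]
Q^77 = (Q^38)²·Q = [[618,289],[289,329]]
Q^155 = (Q^77)²·Q = [[836,847],[847,963]]
F_155 mod 974 = Q^155[0][1] = 847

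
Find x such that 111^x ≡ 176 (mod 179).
7

Baby-step giant-step with step n = ⌈√179⌉ = 14.
Baby steps 111^j mod 179 (j:value) for j=0..13: 0:1, 1:111, 2:149, 3:71, 4:5, 5:18, 6:29, 7:176, 8:25, 9:90, 10:145, 11:164, 12:125, 13:92.
h = 176 is already in the table at j=7, so x = 7.
Check: 111^7 ≡ 176 (mod 179).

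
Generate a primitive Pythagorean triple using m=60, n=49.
(1199, 5880, 6001)

Euclid's formula: a = m² - n², b = 2mn, c = m² + n²
m = 60, n = 49
a = 60² - 49² = 3600 - 2401 = 1199
b = 2 × 60 × 49 = 5880
c = 60² + 49² = 3600 + 2401 = 6001
Verification: 1199² + 5880² = 1437601 + 34574400 = 36012001 = 6001² ✓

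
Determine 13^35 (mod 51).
4

Repeated squaring. Binary of 35 = 100011.
13^1 ≡ 13 (mod 51); 13^2 ≡ 16 (mod 51); 13^4 ≡ 1 (mod 51); 13^8 ≡ 1 (mod 51); 13^16 ≡ 1 (mod 51); 13^32 ≡ 1 (mod 51)
13^35 = 13^1 × 13^2 × 13^32 ≡ 4 (mod 51)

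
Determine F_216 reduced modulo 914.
262

Matrix identity: Q^n = [[F_(n+1), F_n], [F_n, F_(n-1)]] with Q = [[1,1],[1,0]].
n = 216 = 11011000₂. Square-and-multiply, entries mod 914:
Q^1 = [[1,1],[1,0]]
Q^3 = (Q^1)²·Q = [[3,2],[2,1]]
Q^6 = (Q^3)² = [[13,8],[8,5]]
Q^13 = (Q^6)²·Q = [[377,233],[233,144]]
Q^27 = (Q^13)²·Q = [[653,822],[822,745]]
Q^54 = (Q^27)² = [[723,258],[258,465]]
Q^108 = (Q^54)² = [[677,314],[314,363]]
Q^216 = (Q^108)² = [[299,262],[262,37]]
F_216 mod 914 = Q^216[0][1] = 262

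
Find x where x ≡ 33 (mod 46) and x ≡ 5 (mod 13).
447

Using Chinese Remainder Theorem:
M = 46 × 13 = 598
M1 = 13, M2 = 46
y1 = 13^(-1) mod 46 = 39
y2 = 46^(-1) mod 13 = 2
x = (33×13×39 + 5×46×2) mod 598 = 447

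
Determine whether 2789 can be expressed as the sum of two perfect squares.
17² + 50² (a=17, b=50)

Factorization: 2789 = 2789
By Fermat: n is sum of two squares iff every prime p ≡ 3 (mod 4) appears to even power.
All primes ≡ 3 (mod 4) appear to even power.
Search a = 0, 1, 2, … for 2789 - a² a perfect square: first hit at a = 17: 2789 - 289 = 2500 = 50².
2789 = 17² + 50² = 289 + 2500 ✓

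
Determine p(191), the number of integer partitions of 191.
1820701100652

p(n) counts ways to write n as a sum of positive integers (order ignored).
Euler's pentagonal recurrence: p(k) = p(k-1) + p(k-2) - p(k-5) - p(k-7) + p(k-12) + p(k-15) - ... (offsets j(3j∓1)/2, signs ++--, p(0)=1, p(<0)=0).
DP table for k = 0..190: p(0)=1, p(1)=1, p(2)=2, p(3)=3, p(4)=5, p(5)=7, p(6)=11, p(7)=15, p(8)=22, p(9)=30, p(10)=42, p(11)=56, p(12)=77, p(13)=101, p(14)=135, p(15)=176, p(16)=231, p(17)=297, p(18)=385, p(19)=490, p(20)=627, p(21)=792, p(22)=1002, p(23)=1255, p(24)=1575, p(25)=1958, p(26)=2436, p(27)=3010, p(28)=3718, p(29)=4565, p(30)=5604, p(31)=6842, p(32)=8349, p(33)=10143, p(34)=12310, p(35)=14883, p(36)=17977, p(37)=21637, p(38)=26015, p(39)=31185, p(40)=37338, p(41)=44583, p(42)=53174, p(43)=63261, p(44)=75175, p(45)=89134, p(46)=105558, p(47)=124754, p(48)=147273, p(49)=173525, p(50)=204226, p(51)=239943, p(52)=281589, p(53)=329931, p(54)=386155, p(55)=451276, p(56)=526823, p(57)=614154, p(58)=715220, p(59)=831820, p(60)=966467, p(61)=1121505, p(62)=1300156, p(63)=1505499, p(64)=1741630, p(65)=2012558, p(66)=2323520, p(67)=2679689, p(68)=3087735, p(69)=3554345, p(70)=4087968, p(71)=4697205, p(72)=5392783, p(73)=6185689, p(74)=7089500, p(75)=8118264, p(76)=9289091, p(77)=10619863, p(78)=12132164, p(79)=13848650, p(80)=15796476, p(81)=18004327, p(82)=20506255, p(83)=23338469, p(84)=26543660, p(85)=30167357, p(86)=34262962, p(87)=38887673, p(88)=44108109, p(89)=49995925, p(90)=56634173, p(91)=64112359, p(92)=72533807, p(93)=82010177, p(94)=92669720, p(95)=104651419, p(96)=118114304, p(97)=133230930, p(98)=150198136, p(99)=169229875, p(100)=190569292, p(101)=214481126, p(102)=241265379, p(103)=271248950, p(104)=304801365, p(105)=342325709, p(106)=384276336, p(107)=431149389, p(108)=483502844, p(109)=541946240, p(110)=607163746, p(111)=679903203, p(112)=761002156, p(113)=851376628, p(114)=952050665, p(115)=1064144451, p(116)=1188908248, p(117)=1327710076, p(118)=1482074143, p(119)=1653668665, p(120)=1844349560, p(121)=2056148051, p(122)=2291320912, p(123)=2552338241, p(124)=2841940500, p(125)=3163127352, p(126)=3519222692, p(127)=3913864295, p(128)=4351078600, p(129)=4835271870, p(130)=5371315400, p(131)=5964539504, p(132)=6620830889, p(133)=7346629512, p(134)=8149040695, p(135)=9035836076, p(136)=10015581680, p(137)=11097645016, p(138)=12292341831, p(139)=13610949895, p(140)=15065878135, p(141)=16670689208, p(142)=18440293320, p(143)=20390982757, p(144)=22540654445, p(145)=24908858009, p(146)=27517052599, p(147)=30388671978, p(148)=33549419497, p(149)=37027355200, p(150)=40853235313, p(151)=45060624582, p(152)=49686288421, p(153)=54770336324, p(154)=60356673280, p(155)=66493182097, p(156)=73232243759, p(157)=80630964769, p(158)=88751778802, p(159)=97662728555, p(160)=107438159466, p(161)=118159068427, p(162)=129913904637, p(163)=142798995930, p(164)=156919475295, p(165)=172389800255, p(166)=189334822579, p(167)=207890420102, p(168)=228204732751, p(169)=250438925115, p(170)=274768617130, p(171)=301384802048, p(172)=330495499613, p(173)=362326859895, p(174)=397125074750, p(175)=435157697830, p(176)=476715857290, p(177)=522115831195, p(178)=571701605655, p(179)=625846753120, p(180)=684957390936, p(181)=749474411781, p(182)=819876908323, p(183)=896684817527, p(184)=980462880430, p(185)=1071823774337, p(186)=1171432692373, p(187)=1280011042268, p(188)=1398341745571, p(189)=1527273599625, p(190)=1667727404093.
Final step: p(191) = p(190) + p(189) - p(186) - p(184) + p(179) + p(176) - p(169) - p(165) + p(156) + p(151) - p(140) - p(134) + p(121) + p(114) - p(99) - p(91) + p(74) + p(65) - p(46) - p(36) + p(15) + p(4)
= 1667727404093 + 1527273599625 - 1171432692373 - 980462880430 + 625846753120 + 476715857290 - 250438925115 - 172389800255 + 73232243759 + 45060624582 - 15065878135 - 8149040695 + 2056148051 + 952050665 - 169229875 - 64112359 + 7089500 + 2012558 - 105558 - 17977 + 176 + 5
= 1820701100652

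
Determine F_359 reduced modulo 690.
91

Matrix identity: Q^n = [[F_(n+1), F_n], [F_n, F_(n-1)]] with Q = [[1,1],[1,0]].
n = 359 = 101100111₂. Square-and-multiply, entries mod 690:
Q^1 = [[1,1],[1,0]]
Q^2 = (Q^1)² = [[2,1],[1,1]]
Q^5 = (Q^2)²·Q = [[8,5],[5,3]]
Q^11 = (Q^5)²·Q = [[144,89],[89,55]]
Q^22 = (Q^11)² = [[367,461],[461,596]]
Q^44 = (Q^22)² = [[140,273],[273,557]]
Q^89 = (Q^44)²·Q = [[130,289],[289,531]]
Q^179 = (Q^89)²·Q = [[270,371],[371,589]]
Q^359 = (Q^179)²·Q = [[0,91],[91,599]]
F_359 mod 690 = Q^359[0][1] = 91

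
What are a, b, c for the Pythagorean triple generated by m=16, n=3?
(247, 96, 265)

Euclid's formula: a = m² - n², b = 2mn, c = m² + n²
m = 16, n = 3
a = 16² - 3² = 256 - 9 = 247
b = 2 × 16 × 3 = 96
c = 16² + 3² = 256 + 9 = 265
Verification: 247² + 96² = 61009 + 9216 = 70225 = 265² ✓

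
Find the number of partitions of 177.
522115831195

p(n) counts ways to write n as a sum of positive integers (order ignored).
Euler's pentagonal recurrence: p(k) = p(k-1) + p(k-2) - p(k-5) - p(k-7) + p(k-12) + p(k-15) - ... (offsets j(3j∓1)/2, signs ++--, p(0)=1, p(<0)=0).
DP table for k = 0..176: p(0)=1, p(1)=1, p(2)=2, p(3)=3, p(4)=5, p(5)=7, p(6)=11, p(7)=15, p(8)=22, p(9)=30, p(10)=42, p(11)=56, p(12)=77, p(13)=101, p(14)=135, p(15)=176, p(16)=231, p(17)=297, p(18)=385, p(19)=490, p(20)=627, p(21)=792, p(22)=1002, p(23)=1255, p(24)=1575, p(25)=1958, p(26)=2436, p(27)=3010, p(28)=3718, p(29)=4565, p(30)=5604, p(31)=6842, p(32)=8349, p(33)=10143, p(34)=12310, p(35)=14883, p(36)=17977, p(37)=21637, p(38)=26015, p(39)=31185, p(40)=37338, p(41)=44583, p(42)=53174, p(43)=63261, p(44)=75175, p(45)=89134, p(46)=105558, p(47)=124754, p(48)=147273, p(49)=173525, p(50)=204226, p(51)=239943, p(52)=281589, p(53)=329931, p(54)=386155, p(55)=451276, p(56)=526823, p(57)=614154, p(58)=715220, p(59)=831820, p(60)=966467, p(61)=1121505, p(62)=1300156, p(63)=1505499, p(64)=1741630, p(65)=2012558, p(66)=2323520, p(67)=2679689, p(68)=3087735, p(69)=3554345, p(70)=4087968, p(71)=4697205, p(72)=5392783, p(73)=6185689, p(74)=7089500, p(75)=8118264, p(76)=9289091, p(77)=10619863, p(78)=12132164, p(79)=13848650, p(80)=15796476, p(81)=18004327, p(82)=20506255, p(83)=23338469, p(84)=26543660, p(85)=30167357, p(86)=34262962, p(87)=38887673, p(88)=44108109, p(89)=49995925, p(90)=56634173, p(91)=64112359, p(92)=72533807, p(93)=82010177, p(94)=92669720, p(95)=104651419, p(96)=118114304, p(97)=133230930, p(98)=150198136, p(99)=169229875, p(100)=190569292, p(101)=214481126, p(102)=241265379, p(103)=271248950, p(104)=304801365, p(105)=342325709, p(106)=384276336, p(107)=431149389, p(108)=483502844, p(109)=541946240, p(110)=607163746, p(111)=679903203, p(112)=761002156, p(113)=851376628, p(114)=952050665, p(115)=1064144451, p(116)=1188908248, p(117)=1327710076, p(118)=1482074143, p(119)=1653668665, p(120)=1844349560, p(121)=2056148051, p(122)=2291320912, p(123)=2552338241, p(124)=2841940500, p(125)=3163127352, p(126)=3519222692, p(127)=3913864295, p(128)=4351078600, p(129)=4835271870, p(130)=5371315400, p(131)=5964539504, p(132)=6620830889, p(133)=7346629512, p(134)=8149040695, p(135)=9035836076, p(136)=10015581680, p(137)=11097645016, p(138)=12292341831, p(139)=13610949895, p(140)=15065878135, p(141)=16670689208, p(142)=18440293320, p(143)=20390982757, p(144)=22540654445, p(145)=24908858009, p(146)=27517052599, p(147)=30388671978, p(148)=33549419497, p(149)=37027355200, p(150)=40853235313, p(151)=45060624582, p(152)=49686288421, p(153)=54770336324, p(154)=60356673280, p(155)=66493182097, p(156)=73232243759, p(157)=80630964769, p(158)=88751778802, p(159)=97662728555, p(160)=107438159466, p(161)=118159068427, p(162)=129913904637, p(163)=142798995930, p(164)=156919475295, p(165)=172389800255, p(166)=189334822579, p(167)=207890420102, p(168)=228204732751, p(169)=250438925115, p(170)=274768617130, p(171)=301384802048, p(172)=330495499613, p(173)=362326859895, p(174)=397125074750, p(175)=435157697830, p(176)=476715857290.
Final step: p(177) = p(176) + p(175) - p(172) - p(170) + p(165) + p(162) - p(155) - p(151) + p(142) + p(137) - p(126) - p(120) + p(107) + p(100) - p(85) - p(77) + p(60) + p(51) - p(32) - p(22) + p(1)
= 476715857290 + 435157697830 - 330495499613 - 274768617130 + 172389800255 + 129913904637 - 66493182097 - 45060624582 + 18440293320 + 11097645016 - 3519222692 - 1844349560 + 431149389 + 190569292 - 30167357 - 10619863 + 966467 + 239943 - 8349 - 1002 + 1
= 522115831195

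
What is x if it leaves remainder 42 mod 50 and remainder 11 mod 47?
1092

Using Chinese Remainder Theorem:
M = 50 × 47 = 2350
M1 = 47, M2 = 50
y1 = 47^(-1) mod 50 = 33
y2 = 50^(-1) mod 47 = 16
x = (42×47×33 + 11×50×16) mod 2350 = 1092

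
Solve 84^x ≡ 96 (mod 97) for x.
48

Baby-step giant-step with step n = ⌈√97⌉ = 10.
Baby steps 84^j mod 97 (j:value) for j=0..9: 0:1, 1:84, 2:72, 3:34, 4:43, 5:23, 6:89, 7:7, 8:6, 9:19.
Giant-step multiplier: 84^(-10) ≡ 84^(96-10) = 84^86 ≡ 86 (mod 97).
Giant steps γ_i = 96·86^i mod 97: γ_0=96, γ_1=11, γ_2=73, γ_3=70, γ_4=6 (in table at j=8).
x = i·n + j = 4·10 + 8 = 48.
Check: 84^48 ≡ 96 (mod 97).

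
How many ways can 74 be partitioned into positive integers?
7089500

p(n) counts ways to write n as a sum of positive integers (order ignored).
Euler's pentagonal recurrence: p(k) = p(k-1) + p(k-2) - p(k-5) - p(k-7) + p(k-12) + p(k-15) - ... (offsets j(3j∓1)/2, signs ++--, p(0)=1, p(<0)=0).
DP table for k = 0..73: p(0)=1, p(1)=1, p(2)=2, p(3)=3, p(4)=5, p(5)=7, p(6)=11, p(7)=15, p(8)=22, p(9)=30, p(10)=42, p(11)=56, p(12)=77, p(13)=101, p(14)=135, p(15)=176, p(16)=231, p(17)=297, p(18)=385, p(19)=490, p(20)=627, p(21)=792, p(22)=1002, p(23)=1255, p(24)=1575, p(25)=1958, p(26)=2436, p(27)=3010, p(28)=3718, p(29)=4565, p(30)=5604, p(31)=6842, p(32)=8349, p(33)=10143, p(34)=12310, p(35)=14883, p(36)=17977, p(37)=21637, p(38)=26015, p(39)=31185, p(40)=37338, p(41)=44583, p(42)=53174, p(43)=63261, p(44)=75175, p(45)=89134, p(46)=105558, p(47)=124754, p(48)=147273, p(49)=173525, p(50)=204226, p(51)=239943, p(52)=281589, p(53)=329931, p(54)=386155, p(55)=451276, p(56)=526823, p(57)=614154, p(58)=715220, p(59)=831820, p(60)=966467, p(61)=1121505, p(62)=1300156, p(63)=1505499, p(64)=1741630, p(65)=2012558, p(66)=2323520, p(67)=2679689, p(68)=3087735, p(69)=3554345, p(70)=4087968, p(71)=4697205, p(72)=5392783, p(73)=6185689.
Final step: p(74) = p(73) + p(72) - p(69) - p(67) + p(62) + p(59) - p(52) - p(48) + p(39) + p(34) - p(23) - p(17) + p(4)
= 6185689 + 5392783 - 3554345 - 2679689 + 1300156 + 831820 - 281589 - 147273 + 31185 + 12310 - 1255 - 297 + 5
= 7089500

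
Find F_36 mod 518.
38

Matrix identity: Q^n = [[F_(n+1), F_n], [F_n, F_(n-1)]] with Q = [[1,1],[1,0]].
n = 36 = 100100₂. Square-and-multiply, entries mod 518:
Q^1 = [[1,1],[1,0]]
Q^2 = (Q^1)² = [[2,1],[1,1]]
Q^4 = (Q^2)² = [[5,3],[3,2]]
Q^9 = (Q^4)²·Q = [[55,34],[34,21]]
Q^18 = (Q^9)² = [[37,512],[512,43]]
Q^36 = (Q^18)² = [[369,38],[38,331]]
F_36 mod 518 = Q^36[0][1] = 38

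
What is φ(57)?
36

57 = 3 × 19
φ(n) = n × ∏(1 - 1/p) for each prime p dividing n
φ(57) = 57 × (1 - 1/3) × (1 - 1/19) = 36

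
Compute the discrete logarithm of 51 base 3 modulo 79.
22

Baby-step giant-step with step n = ⌈√79⌉ = 9.
Baby steps 3^j mod 79 (j:value) for j=0..8: 0:1, 1:3, 2:9, 3:27, 4:2, 5:6, 6:18, 7:54, 8:4.
Giant-step multiplier: 3^(-9) ≡ 3^(78-9) = 3^69 ≡ 33 (mod 79).
Giant steps γ_i = 51·33^i mod 79: γ_0=51, γ_1=24, γ_2=2 (in table at j=4).
x = i·n + j = 2·9 + 4 = 22.
Check: 3^22 ≡ 51 (mod 79).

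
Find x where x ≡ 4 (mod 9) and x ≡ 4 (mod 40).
4

Using Chinese Remainder Theorem:
M = 9 × 40 = 360
M1 = 40, M2 = 9
y1 = 40^(-1) mod 9 = 7
y2 = 9^(-1) mod 40 = 9
x = (4×40×7 + 4×9×9) mod 360 = 4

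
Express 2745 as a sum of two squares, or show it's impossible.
12² + 51² (a=12, b=51)

Factorization: 2745 = 3^2 × 5 × 61
By Fermat: n is sum of two squares iff every prime p ≡ 3 (mod 4) appears to even power.
All primes ≡ 3 (mod 4) appear to even power.
Search a = 0, 1, 2, … for 2745 - a² a perfect square: first hit at a = 12: 2745 - 144 = 2601 = 51².
2745 = 12² + 51² = 144 + 2601 ✓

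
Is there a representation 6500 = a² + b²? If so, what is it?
10² + 80² (a=10, b=80)

Factorization: 6500 = 2^2 × 5^3 × 13
By Fermat: n is sum of two squares iff every prime p ≡ 3 (mod 4) appears to even power.
All primes ≡ 3 (mod 4) appear to even power.
Search a = 0, 1, 2, … for 6500 - a² a perfect square: first hit at a = 10: 6500 - 100 = 6400 = 80².
6500 = 10² + 80² = 100 + 6400 ✓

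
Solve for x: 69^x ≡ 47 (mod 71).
19

Baby-step giant-step with step n = ⌈√71⌉ = 9.
Baby steps 69^j mod 71 (j:value) for j=0..8: 0:1, 1:69, 2:4, 3:63, 4:16, 5:39, 6:64, 7:14, 8:43.
Giant-step multiplier: 69^(-9) ≡ 69^(70-9) = 69^61 ≡ 52 (mod 71).
Giant steps γ_i = 47·52^i mod 71: γ_0=47, γ_1=30, γ_2=69 (in table at j=1).
x = i·n + j = 2·9 + 1 = 19.
Check: 69^19 ≡ 47 (mod 71).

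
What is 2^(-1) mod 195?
98

gcd(2, 195) = 1, so the inverse exists.
Extended Euclidean algorithm on (195, 2):
195 = 97 × 2 + 1  ⟹  1 = (1)·195 + (-97)·2
So (-97)·2 ≡ 1 (mod 195), i.e. 2^(-1) ≡ -97 ≡ 98 (mod 195).
Check: 2 × 98 = 196 ≡ 1 (mod 195)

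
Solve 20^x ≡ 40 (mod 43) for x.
4

Baby-step giant-step with step n = ⌈√43⌉ = 7.
Baby steps 20^j mod 43 (j:value) for j=0..6: 0:1, 1:20, 2:13, 3:2, 4:40, 5:26, 6:4.
h = 40 is already in the table at j=4, so x = 4.
Check: 20^4 ≡ 40 (mod 43).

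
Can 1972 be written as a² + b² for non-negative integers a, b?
6² + 44² (a=6, b=44)

Factorization: 1972 = 2^2 × 17 × 29
By Fermat: n is sum of two squares iff every prime p ≡ 3 (mod 4) appears to even power.
All primes ≡ 3 (mod 4) appear to even power.
Search a = 0, 1, 2, … for 1972 - a² a perfect square: first hit at a = 6: 1972 - 36 = 1936 = 44².
1972 = 6² + 44² = 36 + 1936 ✓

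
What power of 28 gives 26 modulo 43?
37

Baby-step giant-step with step n = ⌈√43⌉ = 7.
Baby steps 28^j mod 43 (j:value) for j=0..6: 0:1, 1:28, 2:10, 3:22, 4:14, 5:5, 6:11.
Giant-step multiplier: 28^(-7) ≡ 28^(42-7) = 28^35 ≡ 37 (mod 43).
Giant steps γ_i = 26·37^i mod 43: γ_0=26, γ_1=16, γ_2=33, γ_3=17, γ_4=27, γ_5=10 (in table at j=2).
x = i·n + j = 5·7 + 2 = 37.
Check: 28^37 ≡ 26 (mod 43).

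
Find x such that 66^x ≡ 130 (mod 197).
73

Baby-step giant-step with step n = ⌈√197⌉ = 15.
Baby steps 66^j mod 197 (j:value) for j=0..14: 0:1, 1:66, 2:22, 3:73, 4:90, 5:30, 6:10, 7:69, 8:23, 9:139, 10:112, 11:103, 12:100, 13:99, 14:33.
Giant-step multiplier: 66^(-15) ≡ 66^(196-15) = 66^181 ≡ 18 (mod 197).
Giant steps γ_i = 130·18^i mod 197: γ_0=130, γ_1=173, γ_2=159, γ_3=104, γ_4=99 (in table at j=13).
x = i·n + j = 4·15 + 13 = 73.
Check: 66^73 ≡ 130 (mod 197).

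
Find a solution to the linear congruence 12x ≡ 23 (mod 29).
x ≡ 14 (mod 29)

gcd(12, 29) = 1, which divides 23, so solutions exist.
Find 12^(-1) mod 29 by the extended Euclidean algorithm:
29 = 2 × 12 + 5  ⟹  5 = (1)·29 + (-2)·12
12 = 2 × 5 + 2  ⟹  2 = (-2)·29 + (5)·12
5 = 2 × 2 + 1  ⟹  1 = (5)·29 + (-12)·12
So (-12)·12 ≡ 1 (mod 29), i.e. 12^(-1) ≡ -12 ≡ 17 (mod 29).
x ≡ 17 × 23 = 391 ≡ 14 (mod 29).
Check: 12 × 14 = 168 ≡ 23 (mod 29).
Unique solution: x ≡ 14 (mod 29)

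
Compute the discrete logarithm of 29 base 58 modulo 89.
9

Baby-step giant-step with step n = ⌈√89⌉ = 10.
Baby steps 58^j mod 89 (j:value) for j=0..9: 0:1, 1:58, 2:71, 3:24, 4:57, 5:13, 6:42, 7:33, 8:45, 9:29.
h = 29 is already in the table at j=9, so x = 9.
Check: 58^9 ≡ 29 (mod 89).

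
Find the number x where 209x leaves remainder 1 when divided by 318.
35

gcd(209, 318) = 1, so the inverse exists.
Extended Euclidean algorithm on (318, 209):
318 = 1 × 209 + 109  ⟹  109 = (1)·318 + (-1)·209
209 = 1 × 109 + 100  ⟹  100 = (-1)·318 + (2)·209
109 = 1 × 100 + 9  ⟹  9 = (2)·318 + (-3)·209
100 = 11 × 9 + 1  ⟹  1 = (-23)·318 + (35)·209
So (35)·209 ≡ 1 (mod 318), i.e. 209^(-1) ≡ 35 (mod 318).
Check: 209 × 35 = 7315 ≡ 1 (mod 318)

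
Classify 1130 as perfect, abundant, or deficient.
deficient

Proper divisors of 1130: sum = 1 + 2 + 5 + 10 + 113 + 226 + 565 = 922
Since 922 < 1130, 1130 is deficient.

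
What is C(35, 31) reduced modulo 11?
0

Using Lucas' theorem:
Write n=35 and k=31 in base 11:
n in base 11: [3, 2]
k in base 11: [2, 9]
C(35,31) mod 11 = ∏ C(n_i, k_i) mod 11
Digit binomials (mod 11): C(3,2) = 3; C(2,9) = 0 (k_i > n_i)
Product: 3 × 0 = 0 ≡ 0 (mod 11)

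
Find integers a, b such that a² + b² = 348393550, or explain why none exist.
Not possible

Factorization: 348393550 = 2 × 5^2 × 191^3
By Fermat: n is sum of two squares iff every prime p ≡ 3 (mod 4) appears to even power.
Prime(s) ≡ 3 (mod 4) with odd exponent: [(191, 3)]
Therefore 348393550 cannot be expressed as a² + b².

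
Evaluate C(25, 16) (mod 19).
0

Using Lucas' theorem:
Write n=25 and k=16 in base 19:
n in base 19: [1, 6]
k in base 19: [0, 16]
C(25,16) mod 19 = ∏ C(n_i, k_i) mod 19
Digit binomials (mod 19): C(1,0) = 1; C(6,16) = 0 (k_i > n_i)
Product: 1 × 0 = 0 ≡ 0 (mod 19)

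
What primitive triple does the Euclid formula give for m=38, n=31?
(483, 2356, 2405)

Euclid's formula: a = m² - n², b = 2mn, c = m² + n²
m = 38, n = 31
a = 38² - 31² = 1444 - 961 = 483
b = 2 × 38 × 31 = 2356
c = 38² + 31² = 1444 + 961 = 2405
Verification: 483² + 2356² = 233289 + 5550736 = 5784025 = 2405² ✓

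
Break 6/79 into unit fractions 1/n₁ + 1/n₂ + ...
1/14 + 1/222 + 1/61383

Greedy algorithm:
6/79: ceiling(79/6) = 14, use 1/14
5/1106: ceiling(1106/5) = 222, use 1/222
1/61383: ceiling(61383/1) = 61383, use 1/61383
Result: 6/79 = 1/14 + 1/222 + 1/61383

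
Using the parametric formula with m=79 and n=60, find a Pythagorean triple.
(2641, 9480, 9841)

Euclid's formula: a = m² - n², b = 2mn, c = m² + n²
m = 79, n = 60
a = 79² - 60² = 6241 - 3600 = 2641
b = 2 × 79 × 60 = 9480
c = 79² + 60² = 6241 + 3600 = 9841
Verification: 2641² + 9480² = 6974881 + 89870400 = 96845281 = 9841² ✓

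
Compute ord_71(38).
35

71 is prime, so ord(38) divides φ(71) = 70.
Divisors of 70: 1, 2, 5, 7, 10, 14, 35, 70.
Repeated squaring: 38^1 ≡ 38, 38^2 ≡ 24, 38^4 ≡ 8, 38^8 ≡ 64, 38^16 ≡ 49, 38^32 ≡ 58, 38^64 ≡ 27 (mod 71).
Test 38^d mod 71 for each divisor d in increasing order:
38^1 ≡ 38
38^2 ≡ 24
38^5 = 38^4·38^1 ≡ 20
38^7 = 38^4·38^2·38^1 ≡ 54
38^10 = 38^8·38^2 ≡ 45
38^14 = 38^8·38^4·38^2 ≡ 5
38^35 = 38^32·38^2·38^1 ≡ 1  ← first divisor giving 1
The order is 35.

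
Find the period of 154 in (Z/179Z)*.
178

179 is prime, so ord(154) divides φ(179) = 178.
Divisors of 178: 1, 2, 89, 178.
Repeated squaring: 154^1 ≡ 154, 154^2 ≡ 88, 154^4 ≡ 47, 154^8 ≡ 61, 154^16 ≡ 141, 154^32 ≡ 12, 154^64 ≡ 144, 154^128 ≡ 151 (mod 179).
Test 154^d mod 179 for each divisor d in increasing order:
154^1 ≡ 154
154^2 ≡ 88
154^89 = 154^64·154^16·154^8·154^1 ≡ 178
154^178 = 154^128·154^32·154^16·154^2 ≡ 1  ← first divisor giving 1
The order is 178.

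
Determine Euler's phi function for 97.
96

97 = 97
φ(n) = n × ∏(1 - 1/p) for each prime p dividing n
φ(97) = 97 × (1 - 1/97) = 96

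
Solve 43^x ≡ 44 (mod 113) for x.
14

Baby-step giant-step with step n = ⌈√113⌉ = 11.
Baby steps 43^j mod 113 (j:value) for j=0..10: 0:1, 1:43, 2:41, 3:68, 4:99, 5:76, 6:104, 7:65, 8:83, 9:66, 10:13.
Giant-step multiplier: 43^(-11) ≡ 43^(112-11) = 43^101 ≡ 94 (mod 113).
Giant steps γ_i = 44·94^i mod 113: γ_0=44, γ_1=68 (in table at j=3).
x = i·n + j = 1·11 + 3 = 14.
Check: 43^14 ≡ 44 (mod 113).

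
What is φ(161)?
132

161 = 7 × 23
φ(n) = n × ∏(1 - 1/p) for each prime p dividing n
φ(161) = 161 × (1 - 1/7) × (1 - 1/23) = 132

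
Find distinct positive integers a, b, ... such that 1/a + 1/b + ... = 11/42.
1/4 + 1/84

Greedy algorithm:
11/42: ceiling(42/11) = 4, use 1/4
1/84: ceiling(84/1) = 84, use 1/84
Result: 11/42 = 1/4 + 1/84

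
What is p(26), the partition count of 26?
2436

p(n) counts ways to write n as a sum of positive integers (order ignored).
Euler's pentagonal recurrence: p(k) = p(k-1) + p(k-2) - p(k-5) - p(k-7) + p(k-12) + p(k-15) - ... (offsets j(3j∓1)/2, signs ++--, p(0)=1, p(<0)=0).
DP table for k = 0..25: p(0)=1, p(1)=1, p(2)=2, p(3)=3, p(4)=5, p(5)=7, p(6)=11, p(7)=15, p(8)=22, p(9)=30, p(10)=42, p(11)=56, p(12)=77, p(13)=101, p(14)=135, p(15)=176, p(16)=231, p(17)=297, p(18)=385, p(19)=490, p(20)=627, p(21)=792, p(22)=1002, p(23)=1255, p(24)=1575, p(25)=1958.
Final step: p(26) = p(25) + p(24) - p(21) - p(19) + p(14) + p(11) - p(4) - p(0)
= 1958 + 1575 - 792 - 490 + 135 + 56 - 5 - 1
= 2436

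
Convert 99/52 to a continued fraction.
[1; 1, 9, 2, 2]

Euclidean algorithm steps:
99 = 1 × 52 + 47
52 = 1 × 47 + 5
47 = 9 × 5 + 2
5 = 2 × 2 + 1
2 = 2 × 1 + 0
Continued fraction: [1; 1, 9, 2, 2]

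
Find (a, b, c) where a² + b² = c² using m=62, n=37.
(2475, 4588, 5213)

Euclid's formula: a = m² - n², b = 2mn, c = m² + n²
m = 62, n = 37
a = 62² - 37² = 3844 - 1369 = 2475
b = 2 × 62 × 37 = 4588
c = 62² + 37² = 3844 + 1369 = 5213
Verification: 2475² + 4588² = 6125625 + 21049744 = 27175369 = 5213² ✓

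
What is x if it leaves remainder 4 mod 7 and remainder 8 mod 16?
88

Using Chinese Remainder Theorem:
M = 7 × 16 = 112
M1 = 16, M2 = 7
y1 = 16^(-1) mod 7 = 4
y2 = 7^(-1) mod 16 = 7
x = (4×16×4 + 8×7×7) mod 112 = 88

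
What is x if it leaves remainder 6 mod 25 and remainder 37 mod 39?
856

Using Chinese Remainder Theorem:
M = 25 × 39 = 975
M1 = 39, M2 = 25
y1 = 39^(-1) mod 25 = 9
y2 = 25^(-1) mod 39 = 25
x = (6×39×9 + 37×25×25) mod 975 = 856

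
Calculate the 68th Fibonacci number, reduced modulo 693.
87

Matrix identity: Q^n = [[F_(n+1), F_n], [F_n, F_(n-1)]] with Q = [[1,1],[1,0]].
n = 68 = 1000100₂. Square-and-multiply, entries mod 693:
Q^1 = [[1,1],[1,0]]
Q^2 = (Q^1)² = [[2,1],[1,1]]
Q^4 = (Q^2)² = [[5,3],[3,2]]
Q^8 = (Q^4)² = [[34,21],[21,13]]
Q^17 = (Q^8)²·Q = [[505,211],[211,294]]
Q^34 = (Q^17)² = [[170,190],[190,673]]
Q^68 = (Q^34)² = [[551,87],[87,464]]
F_68 mod 693 = Q^68[0][1] = 87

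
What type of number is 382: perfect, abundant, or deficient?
deficient

Proper divisors of 382: sum = 1 + 2 + 191 = 194
Since 194 < 382, 382 is deficient.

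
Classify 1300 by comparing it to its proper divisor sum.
abundant

Proper divisors of 1300: sum = 1 + 2 + 4 + 5 + 10 + 13 + 20 + 25 + ... + 130 + 260 + 325 + 650 (17 divisors) = 1738
Since 1738 > 1300, 1300 is abundant.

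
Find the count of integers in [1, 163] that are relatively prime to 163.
162

163 = 163
φ(n) = n × ∏(1 - 1/p) for each prime p dividing n
φ(163) = 163 × (1 - 1/163) = 162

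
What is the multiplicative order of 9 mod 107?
53

107 is prime, so ord(9) divides φ(107) = 106.
Divisors of 106: 1, 2, 53, 106.
Repeated squaring: 9^1 ≡ 9, 9^2 ≡ 81, 9^4 ≡ 34, 9^8 ≡ 86, 9^16 ≡ 13, 9^32 ≡ 62, 9^64 ≡ 99 (mod 107).
Test 9^d mod 107 for each divisor d in increasing order:
9^1 ≡ 9
9^2 ≡ 81
9^53 = 9^32·9^16·9^4·9^1 ≡ 1  ← first divisor giving 1
The order is 53.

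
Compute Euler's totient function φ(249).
164

249 = 3 × 83
φ(n) = n × ∏(1 - 1/p) for each prime p dividing n
φ(249) = 249 × (1 - 1/3) × (1 - 1/83) = 164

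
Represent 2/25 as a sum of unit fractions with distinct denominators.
1/13 + 1/325

Greedy algorithm:
2/25: ceiling(25/2) = 13, use 1/13
1/325: ceiling(325/1) = 325, use 1/325
Result: 2/25 = 1/13 + 1/325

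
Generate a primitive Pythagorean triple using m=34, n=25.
(531, 1700, 1781)

Euclid's formula: a = m² - n², b = 2mn, c = m² + n²
m = 34, n = 25
a = 34² - 25² = 1156 - 625 = 531
b = 2 × 34 × 25 = 1700
c = 34² + 25² = 1156 + 625 = 1781
Verification: 531² + 1700² = 281961 + 2890000 = 3171961 = 1781² ✓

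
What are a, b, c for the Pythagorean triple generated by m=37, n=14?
(1173, 1036, 1565)

Euclid's formula: a = m² - n², b = 2mn, c = m² + n²
m = 37, n = 14
a = 37² - 14² = 1369 - 196 = 1173
b = 2 × 37 × 14 = 1036
c = 37² + 14² = 1369 + 196 = 1565
Verification: 1173² + 1036² = 1375929 + 1073296 = 2449225 = 1565² ✓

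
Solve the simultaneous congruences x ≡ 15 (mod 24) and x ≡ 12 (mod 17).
63

Using Chinese Remainder Theorem:
M = 24 × 17 = 408
M1 = 17, M2 = 24
y1 = 17^(-1) mod 24 = 17
y2 = 24^(-1) mod 17 = 5
x = (15×17×17 + 12×24×5) mod 408 = 63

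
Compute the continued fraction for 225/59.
[3; 1, 4, 2, 1, 3]

Euclidean algorithm steps:
225 = 3 × 59 + 48
59 = 1 × 48 + 11
48 = 4 × 11 + 4
11 = 2 × 4 + 3
4 = 1 × 3 + 1
3 = 3 × 1 + 0
Continued fraction: [3; 1, 4, 2, 1, 3]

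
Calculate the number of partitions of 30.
5604

p(n) counts ways to write n as a sum of positive integers (order ignored).
Euler's pentagonal recurrence: p(k) = p(k-1) + p(k-2) - p(k-5) - p(k-7) + p(k-12) + p(k-15) - ... (offsets j(3j∓1)/2, signs ++--, p(0)=1, p(<0)=0).
DP table for k = 0..29: p(0)=1, p(1)=1, p(2)=2, p(3)=3, p(4)=5, p(5)=7, p(6)=11, p(7)=15, p(8)=22, p(9)=30, p(10)=42, p(11)=56, p(12)=77, p(13)=101, p(14)=135, p(15)=176, p(16)=231, p(17)=297, p(18)=385, p(19)=490, p(20)=627, p(21)=792, p(22)=1002, p(23)=1255, p(24)=1575, p(25)=1958, p(26)=2436, p(27)=3010, p(28)=3718, p(29)=4565.
Final step: p(30) = p(29) + p(28) - p(25) - p(23) + p(18) + p(15) - p(8) - p(4)
= 4565 + 3718 - 1958 - 1255 + 385 + 176 - 22 - 5
= 5604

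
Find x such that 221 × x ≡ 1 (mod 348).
137

gcd(221, 348) = 1, so the inverse exists.
Extended Euclidean algorithm on (348, 221):
348 = 1 × 221 + 127  ⟹  127 = (1)·348 + (-1)·221
221 = 1 × 127 + 94  ⟹  94 = (-1)·348 + (2)·221
127 = 1 × 94 + 33  ⟹  33 = (2)·348 + (-3)·221
94 = 2 × 33 + 28  ⟹  28 = (-5)·348 + (8)·221
33 = 1 × 28 + 5  ⟹  5 = (7)·348 + (-11)·221
28 = 5 × 5 + 3  ⟹  3 = (-40)·348 + (63)·221
5 = 1 × 3 + 2  ⟹  2 = (47)·348 + (-74)·221
3 = 1 × 2 + 1  ⟹  1 = (-87)·348 + (137)·221
So (137)·221 ≡ 1 (mod 348), i.e. 221^(-1) ≡ 137 (mod 348).
Check: 221 × 137 = 30277 ≡ 1 (mod 348)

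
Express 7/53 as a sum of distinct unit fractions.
1/8 + 1/142 + 1/30104

Greedy algorithm:
7/53: ceiling(53/7) = 8, use 1/8
3/424: ceiling(424/3) = 142, use 1/142
1/30104: ceiling(30104/1) = 30104, use 1/30104
Result: 7/53 = 1/8 + 1/142 + 1/30104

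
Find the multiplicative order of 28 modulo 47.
23

47 is prime, so ord(28) divides φ(47) = 46.
Divisors of 46: 1, 2, 23, 46.
Repeated squaring: 28^1 ≡ 28, 28^2 ≡ 32, 28^4 ≡ 37, 28^8 ≡ 6, 28^16 ≡ 36, 28^32 ≡ 27 (mod 47).
Test 28^d mod 47 for each divisor d in increasing order:
28^1 ≡ 28
28^2 ≡ 32
28^23 = 28^16·28^4·28^2·28^1 ≡ 1  ← first divisor giving 1
The order is 23.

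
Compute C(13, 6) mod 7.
1

Using Lucas' theorem:
Write n=13 and k=6 in base 7:
n in base 7: [1, 6]
k in base 7: [0, 6]
C(13,6) mod 7 = ∏ C(n_i, k_i) mod 7
Digit binomials (mod 7): C(1,0) = 1; C(6,6) = 1
Product: 1 × 1 = 1 ≡ 1 (mod 7)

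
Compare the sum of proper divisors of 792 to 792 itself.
abundant

Proper divisors of 792: sum = 1 + 2 + 3 + 4 + 6 + 8 + 9 + 11 + ... + 132 + 198 + 264 + 396 (23 divisors) = 1548
Since 1548 > 792, 792 is abundant.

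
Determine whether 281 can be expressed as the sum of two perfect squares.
5² + 16² (a=5, b=16)

Factorization: 281 = 281
By Fermat: n is sum of two squares iff every prime p ≡ 3 (mod 4) appears to even power.
All primes ≡ 3 (mod 4) appear to even power.
Search a = 0, 1, 2, … for 281 - a² a perfect square: first hit at a = 5: 281 - 25 = 256 = 16².
281 = 5² + 16² = 25 + 256 ✓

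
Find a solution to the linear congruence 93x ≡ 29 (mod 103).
x ≡ 28 (mod 103)

gcd(93, 103) = 1, which divides 29, so solutions exist.
Find 93^(-1) mod 103 by the extended Euclidean algorithm:
103 = 1 × 93 + 10  ⟹  10 = (1)·103 + (-1)·93
93 = 9 × 10 + 3  ⟹  3 = (-9)·103 + (10)·93
10 = 3 × 3 + 1  ⟹  1 = (28)·103 + (-31)·93
So (-31)·93 ≡ 1 (mod 103), i.e. 93^(-1) ≡ -31 ≡ 72 (mod 103).
x ≡ 72 × 29 = 2088 ≡ 28 (mod 103).
Check: 93 × 28 = 2604 ≡ 29 (mod 103).
Unique solution: x ≡ 28 (mod 103)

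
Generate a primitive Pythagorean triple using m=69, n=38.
(3317, 5244, 6205)

Euclid's formula: a = m² - n², b = 2mn, c = m² + n²
m = 69, n = 38
a = 69² - 38² = 4761 - 1444 = 3317
b = 2 × 69 × 38 = 5244
c = 69² + 38² = 4761 + 1444 = 6205
Verification: 3317² + 5244² = 11002489 + 27499536 = 38502025 = 6205² ✓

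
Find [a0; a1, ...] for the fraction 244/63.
[3; 1, 6, 1, 7]

Euclidean algorithm steps:
244 = 3 × 63 + 55
63 = 1 × 55 + 8
55 = 6 × 8 + 7
8 = 1 × 7 + 1
7 = 7 × 1 + 0
Continued fraction: [3; 1, 6, 1, 7]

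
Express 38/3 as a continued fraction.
[12; 1, 2]

Euclidean algorithm steps:
38 = 12 × 3 + 2
3 = 1 × 2 + 1
2 = 2 × 1 + 0
Continued fraction: [12; 1, 2]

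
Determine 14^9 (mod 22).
4

Repeated squaring. Binary of 9 = 1001.
14^1 ≡ 14 (mod 22); 14^2 ≡ 20 (mod 22); 14^4 ≡ 4 (mod 22); 14^8 ≡ 16 (mod 22)
14^9 = 14^1 × 14^8 ≡ 4 (mod 22)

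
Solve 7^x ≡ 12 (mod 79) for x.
9

Baby-step giant-step with step n = ⌈√79⌉ = 9.
Baby steps 7^j mod 79 (j:value) for j=0..8: 0:1, 1:7, 2:49, 3:27, 4:31, 5:59, 6:18, 7:47, 8:13.
Giant-step multiplier: 7^(-9) ≡ 7^(78-9) = 7^69 ≡ 33 (mod 79).
Giant steps γ_i = 12·33^i mod 79: γ_0=12, γ_1=1 (in table at j=0).
x = i·n + j = 1·9 + 0 = 9.
Check: 7^9 ≡ 12 (mod 79).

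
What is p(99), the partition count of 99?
169229875

p(n) counts ways to write n as a sum of positive integers (order ignored).
Euler's pentagonal recurrence: p(k) = p(k-1) + p(k-2) - p(k-5) - p(k-7) + p(k-12) + p(k-15) - ... (offsets j(3j∓1)/2, signs ++--, p(0)=1, p(<0)=0).
DP table for k = 0..98: p(0)=1, p(1)=1, p(2)=2, p(3)=3, p(4)=5, p(5)=7, p(6)=11, p(7)=15, p(8)=22, p(9)=30, p(10)=42, p(11)=56, p(12)=77, p(13)=101, p(14)=135, p(15)=176, p(16)=231, p(17)=297, p(18)=385, p(19)=490, p(20)=627, p(21)=792, p(22)=1002, p(23)=1255, p(24)=1575, p(25)=1958, p(26)=2436, p(27)=3010, p(28)=3718, p(29)=4565, p(30)=5604, p(31)=6842, p(32)=8349, p(33)=10143, p(34)=12310, p(35)=14883, p(36)=17977, p(37)=21637, p(38)=26015, p(39)=31185, p(40)=37338, p(41)=44583, p(42)=53174, p(43)=63261, p(44)=75175, p(45)=89134, p(46)=105558, p(47)=124754, p(48)=147273, p(49)=173525, p(50)=204226, p(51)=239943, p(52)=281589, p(53)=329931, p(54)=386155, p(55)=451276, p(56)=526823, p(57)=614154, p(58)=715220, p(59)=831820, p(60)=966467, p(61)=1121505, p(62)=1300156, p(63)=1505499, p(64)=1741630, p(65)=2012558, p(66)=2323520, p(67)=2679689, p(68)=3087735, p(69)=3554345, p(70)=4087968, p(71)=4697205, p(72)=5392783, p(73)=6185689, p(74)=7089500, p(75)=8118264, p(76)=9289091, p(77)=10619863, p(78)=12132164, p(79)=13848650, p(80)=15796476, p(81)=18004327, p(82)=20506255, p(83)=23338469, p(84)=26543660, p(85)=30167357, p(86)=34262962, p(87)=38887673, p(88)=44108109, p(89)=49995925, p(90)=56634173, p(91)=64112359, p(92)=72533807, p(93)=82010177, p(94)=92669720, p(95)=104651419, p(96)=118114304, p(97)=133230930, p(98)=150198136.
Final step: p(99) = p(98) + p(97) - p(94) - p(92) + p(87) + p(84) - p(77) - p(73) + p(64) + p(59) - p(48) - p(42) + p(29) + p(22) - p(7)
= 150198136 + 133230930 - 92669720 - 72533807 + 38887673 + 26543660 - 10619863 - 6185689 + 1741630 + 831820 - 147273 - 53174 + 4565 + 1002 - 15
= 169229875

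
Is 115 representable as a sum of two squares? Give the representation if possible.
Not possible

Factorization: 115 = 5 × 23
By Fermat: n is sum of two squares iff every prime p ≡ 3 (mod 4) appears to even power.
Prime(s) ≡ 3 (mod 4) with odd exponent: [(23, 1)]
Therefore 115 cannot be expressed as a² + b².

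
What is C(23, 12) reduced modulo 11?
2

Using Lucas' theorem:
Write n=23 and k=12 in base 11:
n in base 11: [2, 1]
k in base 11: [1, 1]
C(23,12) mod 11 = ∏ C(n_i, k_i) mod 11
Digit binomials (mod 11): C(2,1) = 2; C(1,1) = 1
Product: 2 × 1 = 2 ≡ 2 (mod 11)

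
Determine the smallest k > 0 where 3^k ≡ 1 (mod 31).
30

31 is prime, so ord(3) divides φ(31) = 30.
Divisors of 30: 1, 2, 3, 5, 6, 10, 15, 30.
Repeated squaring: 3^1 ≡ 3, 3^2 ≡ 9, 3^4 ≡ 19, 3^8 ≡ 20, 3^16 ≡ 28 (mod 31).
Test 3^d mod 31 for each divisor d in increasing order:
3^1 ≡ 3
3^2 ≡ 9
3^3 = 3^2·3^1 ≡ 27
3^5 = 3^4·3^1 ≡ 26
3^6 = 3^4·3^2 ≡ 16
3^10 = 3^8·3^2 ≡ 25
3^15 = 3^8·3^4·3^2·3^1 ≡ 30
3^30 = 3^16·3^8·3^4·3^2 ≡ 1  ← first divisor giving 1
The order is 30.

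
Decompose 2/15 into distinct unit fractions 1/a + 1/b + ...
1/8 + 1/120

Greedy algorithm:
2/15: ceiling(15/2) = 8, use 1/8
1/120: ceiling(120/1) = 120, use 1/120
Result: 2/15 = 1/8 + 1/120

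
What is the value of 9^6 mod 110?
31

Repeated squaring. Binary of 6 = 110.
9^1 ≡ 9 (mod 110); 9^2 ≡ 81 (mod 110); 9^4 ≡ 71 (mod 110)
9^6 = 9^2 × 9^4 ≡ 31 (mod 110)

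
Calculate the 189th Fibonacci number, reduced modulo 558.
344

Matrix identity: Q^n = [[F_(n+1), F_n], [F_n, F_(n-1)]] with Q = [[1,1],[1,0]].
n = 189 = 10111101₂. Square-and-multiply, entries mod 558:
Q^1 = [[1,1],[1,0]]
Q^2 = (Q^1)² = [[2,1],[1,1]]
Q^5 = (Q^2)²·Q = [[8,5],[5,3]]
Q^11 = (Q^5)²·Q = [[144,89],[89,55]]
Q^23 = (Q^11)²·Q = [[54,199],[199,413]]
Q^47 = (Q^23)²·Q = [[414,109],[109,305]]
Q^94 = (Q^47)² = [[253,251],[251,2]]
Q^189 = (Q^94)²·Q = [[179,344],[344,393]]
F_189 mod 558 = Q^189[0][1] = 344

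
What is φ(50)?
20

50 = 2 × 5^2
φ(n) = n × ∏(1 - 1/p) for each prime p dividing n
φ(50) = 50 × (1 - 1/2) × (1 - 1/5) = 20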